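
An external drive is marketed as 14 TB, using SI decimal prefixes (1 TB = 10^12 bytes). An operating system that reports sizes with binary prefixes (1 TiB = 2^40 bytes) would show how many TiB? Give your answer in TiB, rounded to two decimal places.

14 TB = 14 × 10^12 bytes = 14,000,000,000,000 bytes
1 TiB = 1,099,511,627,776 bytes
14,000,000,000,000 / 1,099,511,627,776 = 12.73 TiB

12.73 TiB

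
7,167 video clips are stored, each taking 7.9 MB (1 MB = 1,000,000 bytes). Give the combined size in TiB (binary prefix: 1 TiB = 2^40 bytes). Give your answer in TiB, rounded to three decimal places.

Total = 7,167 × 7.9 MB = 56619.3 MB
= 56619.3 × 1,000,000 bytes = 56,619,300,000 bytes
1 TiB = 1,099,511,627,776 bytes
56,619,300,000 / 1,099,511,627,776 = 0.051 TiB

0.051 TiB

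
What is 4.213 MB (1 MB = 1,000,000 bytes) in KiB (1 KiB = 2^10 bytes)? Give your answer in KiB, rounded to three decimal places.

4,114.258 KiB

4.213 MB = 4.213 × 10^6 bytes = 4,213,000 bytes
1 KiB = 2^10 bytes = 1,024 bytes
4,213,000 / 1,024 = 4,114.258 KiB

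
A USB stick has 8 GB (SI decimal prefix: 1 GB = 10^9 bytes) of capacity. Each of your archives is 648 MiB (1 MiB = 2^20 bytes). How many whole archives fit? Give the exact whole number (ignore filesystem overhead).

Capacity: 8 GB = 8,000,000,000 bytes
Per item: 648 MiB = 679,477,248 bytes
⌊8,000,000,000 / 679,477,248⌋ = 11

11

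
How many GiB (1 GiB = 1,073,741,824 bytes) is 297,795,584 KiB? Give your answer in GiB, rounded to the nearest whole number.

284 GiB

297,795,584 KiB × 1,024 bytes/KiB = 304,942,678,016 bytes
1 GiB = 1,073,741,824 bytes
304,942,678,016 / 1,073,741,824 = 284 GiB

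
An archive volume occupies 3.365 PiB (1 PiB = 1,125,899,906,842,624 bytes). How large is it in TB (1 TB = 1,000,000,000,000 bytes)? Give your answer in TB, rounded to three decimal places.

3,788.653 TB

3.365 PiB × 1,125,899,906,842,624 bytes/PiB = 3,788,653,186,525,429.76 bytes
1 TB = 1,000,000,000,000 bytes
3,788,653,186,525,429.76 / 1,000,000,000,000 = 3,788.653 TB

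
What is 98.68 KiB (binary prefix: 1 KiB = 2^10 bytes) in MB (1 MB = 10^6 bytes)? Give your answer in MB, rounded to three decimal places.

98.68 KiB × 1,024 bytes/KiB = 101,048.32 bytes
1 MB = 10^6 bytes = 1,000,000 bytes
101,048.32 / 1,000,000 = 0.101 MB

0.101 MB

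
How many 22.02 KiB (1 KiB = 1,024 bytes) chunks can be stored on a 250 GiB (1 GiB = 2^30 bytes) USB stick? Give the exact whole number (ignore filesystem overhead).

Capacity: 250 GiB = 268,435,456,000 bytes
Per item: 22.02 KiB = 22,548.48 bytes
⌊268,435,456,000 / 22,548.48⌋ = 11,904,813

11,904,813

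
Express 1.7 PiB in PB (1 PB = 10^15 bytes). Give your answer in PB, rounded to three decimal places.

1.914 PB

1.7 PiB = 1.7 × 2^50 bytes = 1,914,029,841,632,460.8 bytes
1 PB = 1,000,000,000,000,000 bytes
1,914,029,841,632,460.8 / 1,000,000,000,000,000 = 1.914 PB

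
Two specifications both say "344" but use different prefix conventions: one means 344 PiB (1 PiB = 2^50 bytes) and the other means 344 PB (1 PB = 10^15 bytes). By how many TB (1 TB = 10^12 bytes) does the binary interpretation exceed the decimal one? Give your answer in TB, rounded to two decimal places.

344 PiB = 344 × 1,125,899,906,842,624 = 387,309,567,953,862,656 bytes
344 PB = 344 × 1,000,000,000,000,000 = 344,000,000,000,000,000 bytes
difference = 43,309,567,953,862,656 bytes
43,309,567,953,862,656 / 1,000,000,000,000 = 43,309.57 TB

43,309.57 TB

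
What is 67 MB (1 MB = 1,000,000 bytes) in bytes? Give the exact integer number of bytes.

67 × 1,000,000 = 67,000,000 bytes

67,000,000 bytes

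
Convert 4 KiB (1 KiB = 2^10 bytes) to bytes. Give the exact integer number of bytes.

4,096 bytes

4 × 1,024 = 4,096 bytes  (1 KiB = 2^10 bytes)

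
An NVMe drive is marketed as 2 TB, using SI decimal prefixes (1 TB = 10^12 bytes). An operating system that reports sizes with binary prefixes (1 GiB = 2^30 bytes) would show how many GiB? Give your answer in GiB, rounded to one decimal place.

1,862.6 GiB

2 TB = 2 × 10^12 bytes = 2,000,000,000,000 bytes
1 GiB = 1,073,741,824 bytes
2,000,000,000,000 / 1,073,741,824 = 1,862.6 GiB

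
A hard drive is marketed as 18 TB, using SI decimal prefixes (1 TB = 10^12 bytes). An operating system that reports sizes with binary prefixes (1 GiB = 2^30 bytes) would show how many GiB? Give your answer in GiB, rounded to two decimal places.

18 TB = 18 × 10^12 bytes = 18,000,000,000,000 bytes
1 GiB = 1,073,741,824 bytes
18,000,000,000,000 / 1,073,741,824 = 16,763.81 GiB

16,763.81 GiB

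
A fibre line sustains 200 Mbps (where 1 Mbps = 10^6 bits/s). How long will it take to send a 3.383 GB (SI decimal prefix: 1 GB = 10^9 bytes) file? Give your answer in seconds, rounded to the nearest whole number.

135 seconds

3.383 GB = 3,383,000,000 bytes = 27,064,000,000 bits
200 Mbps = 200,000,000 bits/s
time = 27,064,000,000 / 200,000,000 = 135 s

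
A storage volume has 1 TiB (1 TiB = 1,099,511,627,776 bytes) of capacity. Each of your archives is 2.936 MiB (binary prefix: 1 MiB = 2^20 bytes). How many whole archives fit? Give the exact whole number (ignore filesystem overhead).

357,144

Capacity: 1 TiB = 1,099,511,627,776 bytes
Per item: 2.936 MiB = 3,078,619.136 bytes
⌊1,099,511,627,776 / 3,078,619.136⌋ = 357,144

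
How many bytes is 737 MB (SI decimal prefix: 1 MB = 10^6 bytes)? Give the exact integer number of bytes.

737,000,000 bytes

737 × 1,000,000 = 737,000,000 bytes  (1 MB = 10^6 bytes)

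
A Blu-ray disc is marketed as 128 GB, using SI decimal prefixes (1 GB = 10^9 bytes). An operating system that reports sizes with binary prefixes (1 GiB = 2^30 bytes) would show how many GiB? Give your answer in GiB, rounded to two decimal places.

128 GB × 1,000,000,000 bytes/GB = 128,000,000,000 bytes
1 GiB = 2^30 bytes = 1,073,741,824 bytes
128,000,000,000 / 1,073,741,824 = 119.21 GiB

119.21 GiB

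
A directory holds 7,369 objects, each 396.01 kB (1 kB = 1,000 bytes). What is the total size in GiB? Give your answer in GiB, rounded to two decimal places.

Total = 7,369 × 396.01 kB = 2918197.69 kB
= 2918197.69 × 1,000 bytes = 2,918,197,690 bytes
1 GiB = 1,073,741,824 bytes
2,918,197,690 / 1,073,741,824 = 2.72 GiB

2.72 GiB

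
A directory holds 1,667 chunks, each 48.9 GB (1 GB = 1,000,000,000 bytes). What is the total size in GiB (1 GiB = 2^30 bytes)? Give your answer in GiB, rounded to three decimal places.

Total = 1,667 × 48.9 GB = 81516.3 GB
= 81516.3 × 1,000,000,000 bytes = 81,516,300,000,000 bytes
1 GiB = 1,073,741,824 bytes
81,516,300,000,000 / 1,073,741,824 = 75,917.970 GiB

75,917.970 GiB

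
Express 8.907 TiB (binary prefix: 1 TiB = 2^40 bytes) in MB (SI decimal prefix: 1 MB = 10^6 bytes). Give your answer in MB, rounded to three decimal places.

9,793,350.069 MB

8.907 TiB = 8.907 × 2^40 bytes = 9,793,350,068,600.832 bytes
1 MB = 10^6 bytes = 1,000,000 bytes
9,793,350,068,600.832 / 1,000,000 = 9,793,350.069 MB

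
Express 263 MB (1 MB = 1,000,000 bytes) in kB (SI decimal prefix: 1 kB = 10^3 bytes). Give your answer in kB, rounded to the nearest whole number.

263 MB = 263 × 10^6 bytes = 263,000,000 bytes
1 kB = 10^3 bytes = 1,000 bytes
263,000,000 / 1,000 = 263,000 kB

263,000 kB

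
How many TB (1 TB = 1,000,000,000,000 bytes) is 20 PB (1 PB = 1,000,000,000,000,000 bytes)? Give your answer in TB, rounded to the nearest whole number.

20 PB × 1,000,000,000,000,000 bytes/PB = 20,000,000,000,000,000 bytes
1 TB = 10^12 bytes = 1,000,000,000,000 bytes
20,000,000,000,000,000 / 1,000,000,000,000 = 20,000 TB

20,000 TB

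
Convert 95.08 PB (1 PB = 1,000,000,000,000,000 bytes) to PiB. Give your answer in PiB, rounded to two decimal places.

95.08 PB × 1,000,000,000,000,000 bytes/PB = 95,080,000,000,000,000 bytes
1 PiB = 2^50 bytes = 1,125,899,906,842,624 bytes
95,080,000,000,000,000 / 1,125,899,906,842,624 = 84.45 PiB

84.45 PiB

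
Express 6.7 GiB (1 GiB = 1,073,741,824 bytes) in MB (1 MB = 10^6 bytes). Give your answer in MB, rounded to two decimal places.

7,194.07 MB

6.7 GiB × 1,073,741,824 bytes/GiB = 7,194,070,220.8 bytes
1 MB = 10^6 bytes = 1,000,000 bytes
7,194,070,220.8 / 1,000,000 = 7,194.07 MB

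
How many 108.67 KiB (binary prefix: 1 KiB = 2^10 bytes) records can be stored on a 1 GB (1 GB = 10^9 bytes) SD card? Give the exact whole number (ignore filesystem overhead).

8,986

Capacity: 1 GB = 1,000,000,000 bytes
Per item: 108.67 KiB = 111,278.08 bytes
⌊1,000,000,000 / 111,278.08⌋ = 8,986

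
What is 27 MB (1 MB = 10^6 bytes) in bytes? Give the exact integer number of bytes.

27 × 1,000,000 = 27,000,000 bytes  (1 MB = 10^6 bytes)

27,000,000 bytes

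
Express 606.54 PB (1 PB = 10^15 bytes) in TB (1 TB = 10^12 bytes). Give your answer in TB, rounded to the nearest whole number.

606.54 PB = 606.54 × 10^15 bytes = 606,540,000,000,000,000 bytes
1 TB = 10^12 bytes = 1,000,000,000,000 bytes
606,540,000,000,000,000 / 1,000,000,000,000 = 606,540 TB

606,540 TB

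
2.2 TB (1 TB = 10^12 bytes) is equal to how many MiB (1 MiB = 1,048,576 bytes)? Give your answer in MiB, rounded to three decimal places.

2.2 TB × 1,000,000,000,000 bytes/TB = 2,200,000,000,000 bytes
1 MiB = 2^20 bytes = 1,048,576 bytes
2,200,000,000,000 / 1,048,576 = 2,098,083.496 MiB

2,098,083.496 MiB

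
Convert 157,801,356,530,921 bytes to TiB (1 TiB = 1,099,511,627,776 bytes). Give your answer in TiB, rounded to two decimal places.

157,801,356,530,921 bytes given.
1 TiB = 1,099,511,627,776 bytes
157,801,356,530,921 / 1,099,511,627,776 = 143.52 TiB

143.52 TiB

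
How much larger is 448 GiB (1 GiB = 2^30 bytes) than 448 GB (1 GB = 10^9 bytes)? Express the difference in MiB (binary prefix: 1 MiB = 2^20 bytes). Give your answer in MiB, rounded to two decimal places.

31,505.91 MiB

448 GiB = 448 × 1,073,741,824 = 481,036,337,152 bytes
448 GB = 448 × 1,000,000,000 = 448,000,000,000 bytes
difference = 33,036,337,152 bytes
33,036,337,152 / 1,048,576 = 31,505.91 MiB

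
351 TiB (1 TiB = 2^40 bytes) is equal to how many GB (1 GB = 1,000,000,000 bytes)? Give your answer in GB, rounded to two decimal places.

351 TiB = 351 × 2^40 bytes = 385,928,581,349,376 bytes
1 GB = 1,000,000,000 bytes
385,928,581,349,376 / 1,000,000,000 = 385,928.58 GB

385,928.58 GB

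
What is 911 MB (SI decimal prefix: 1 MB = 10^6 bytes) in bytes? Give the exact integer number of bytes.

911 × 1,000,000 = 911,000,000 bytes

911,000,000 bytes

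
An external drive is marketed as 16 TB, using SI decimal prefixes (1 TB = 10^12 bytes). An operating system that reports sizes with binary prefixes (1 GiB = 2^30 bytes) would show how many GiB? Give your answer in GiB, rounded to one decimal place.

16 TB × 1,000,000,000,000 bytes/TB = 16,000,000,000,000 bytes
1 GiB = 1,073,741,824 bytes
16,000,000,000,000 / 1,073,741,824 = 14,901.2 GiB

14,901.2 GiB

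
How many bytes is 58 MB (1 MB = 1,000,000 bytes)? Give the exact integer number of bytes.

58 × 1,000,000 = 58,000,000 bytes  (1 MB = 10^6 bytes)

58,000,000 bytes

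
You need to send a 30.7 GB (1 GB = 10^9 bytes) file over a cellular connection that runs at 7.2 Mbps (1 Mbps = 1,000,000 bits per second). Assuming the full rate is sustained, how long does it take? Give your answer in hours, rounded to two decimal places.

9.48 hours

30.7 GB = 30,700,000,000 bytes = 245,600,000,000 bits
7.2 Mbps = 7,200,000 bits/s
time = 245,600,000,000 / 7,200,000 = 34,111.1111 s
34,111.1111 s / 3600 = 9.48 hours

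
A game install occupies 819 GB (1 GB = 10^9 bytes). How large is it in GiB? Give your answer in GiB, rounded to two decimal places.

819 GB × 1,000,000,000 bytes/GB = 819,000,000,000 bytes
1 GiB = 2^30 bytes = 1,073,741,824 bytes
819,000,000,000 / 1,073,741,824 = 762.75 GiB

762.75 GiB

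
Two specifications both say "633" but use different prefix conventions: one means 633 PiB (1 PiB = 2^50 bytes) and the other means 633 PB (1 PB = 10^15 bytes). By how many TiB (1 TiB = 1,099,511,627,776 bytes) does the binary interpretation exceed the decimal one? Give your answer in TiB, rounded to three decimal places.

72,481.854 TiB

633 PiB = 633 × 1,125,899,906,842,624 = 712,694,641,031,380,992 bytes
633 PB = 633 × 1,000,000,000,000,000 = 633,000,000,000,000,000 bytes
difference = 79,694,641,031,380,992 bytes
79,694,641,031,380,992 / 1,099,511,627,776 = 72,481.854 TiB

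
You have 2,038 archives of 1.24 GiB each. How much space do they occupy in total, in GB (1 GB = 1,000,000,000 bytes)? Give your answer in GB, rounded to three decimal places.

Total = 2,038 × 1.24 GiB = 2527.12 GiB
= 2527.12 × 1,073,741,824 bytes = 2,713,474,438,266.88 bytes
1 GB = 1,000,000,000 bytes
2,713,474,438,266.88 / 1,000,000,000 = 2,713.474 GB

2,713.474 GB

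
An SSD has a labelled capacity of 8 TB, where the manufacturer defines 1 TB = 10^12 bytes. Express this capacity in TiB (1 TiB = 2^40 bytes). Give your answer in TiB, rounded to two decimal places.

8 TB = 8 × 10^12 bytes = 8,000,000,000,000 bytes
1 TiB = 2^40 bytes = 1,099,511,627,776 bytes
8,000,000,000,000 / 1,099,511,627,776 = 7.28 TiB

7.28 TiB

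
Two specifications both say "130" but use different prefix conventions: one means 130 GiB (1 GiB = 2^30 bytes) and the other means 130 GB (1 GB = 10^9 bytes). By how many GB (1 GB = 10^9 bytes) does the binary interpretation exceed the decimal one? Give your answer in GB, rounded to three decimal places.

130 GiB = 130 × 1,073,741,824 = 139,586,437,120 bytes
130 GB = 130 × 1,000,000,000 = 130,000,000,000 bytes
difference = 9,586,437,120 bytes
9,586,437,120 / 1,000,000,000 = 9.586 GB

9.586 GB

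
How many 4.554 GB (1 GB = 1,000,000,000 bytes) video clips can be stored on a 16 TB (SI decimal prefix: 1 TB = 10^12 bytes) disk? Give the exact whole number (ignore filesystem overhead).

3,513

Capacity: 16 TB = 16,000,000,000,000 bytes
Per item: 4.554 GB = 4,554,000,000 bytes
⌊16,000,000,000,000 / 4,554,000,000⌋ = 3,513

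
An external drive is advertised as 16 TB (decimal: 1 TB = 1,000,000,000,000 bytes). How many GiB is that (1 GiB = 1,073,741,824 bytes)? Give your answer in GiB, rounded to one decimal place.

14,901.2 GiB

16 TB = 16 × 10^12 bytes = 16,000,000,000,000 bytes
1 GiB = 2^30 bytes = 1,073,741,824 bytes
16,000,000,000,000 / 1,073,741,824 = 14,901.2 GiB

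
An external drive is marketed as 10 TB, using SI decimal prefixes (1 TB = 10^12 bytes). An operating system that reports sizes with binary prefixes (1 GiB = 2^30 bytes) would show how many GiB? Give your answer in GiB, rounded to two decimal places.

10 TB = 10 × 10^12 bytes = 10,000,000,000,000 bytes
1 GiB = 2^30 bytes = 1,073,741,824 bytes
10,000,000,000,000 / 1,073,741,824 = 9,313.23 GiB

9,313.23 GiB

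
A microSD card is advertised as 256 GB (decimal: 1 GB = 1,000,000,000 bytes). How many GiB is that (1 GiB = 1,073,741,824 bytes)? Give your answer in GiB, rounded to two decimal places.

256 GB = 256 × 10^9 bytes = 256,000,000,000 bytes
1 GiB = 1,073,741,824 bytes
256,000,000,000 / 1,073,741,824 = 238.42 GiB

238.42 GiB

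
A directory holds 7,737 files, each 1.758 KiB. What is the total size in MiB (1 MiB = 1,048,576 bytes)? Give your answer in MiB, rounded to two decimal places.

Total = 7,737 × 1.758 KiB = 13601.646 KiB
= 13601.646 × 1,024 bytes = 13,928,085.504 bytes
1 MiB = 1,048,576 bytes
13,928,085.504 / 1,048,576 = 13.28 MiB

13.28 MiB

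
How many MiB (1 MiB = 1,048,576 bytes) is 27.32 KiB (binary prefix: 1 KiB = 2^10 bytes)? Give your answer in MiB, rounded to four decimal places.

27.32 KiB × 1,024 bytes/KiB = 27,975.68 bytes
1 MiB = 1,048,576 bytes
27,975.68 / 1,048,576 = 0.0267 MiB

0.0267 MiB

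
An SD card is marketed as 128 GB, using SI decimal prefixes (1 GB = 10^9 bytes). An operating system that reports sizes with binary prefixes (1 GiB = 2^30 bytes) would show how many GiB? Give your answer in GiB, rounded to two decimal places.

128 GB × 1,000,000,000 bytes/GB = 128,000,000,000 bytes
1 GiB = 2^30 bytes = 1,073,741,824 bytes
128,000,000,000 / 1,073,741,824 = 119.21 GiB

119.21 GiB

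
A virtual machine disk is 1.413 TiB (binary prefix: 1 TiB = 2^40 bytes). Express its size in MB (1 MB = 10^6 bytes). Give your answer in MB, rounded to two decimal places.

1,553,609.93 MB

1.413 TiB = 1.413 × 2^40 bytes = 1,553,609,930,047.488 bytes
1 MB = 10^6 bytes = 1,000,000 bytes
1,553,609,930,047.488 / 1,000,000 = 1,553,609.93 MB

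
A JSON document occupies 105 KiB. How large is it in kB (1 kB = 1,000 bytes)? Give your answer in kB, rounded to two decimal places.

107.52 kB

105 KiB × 1,024 bytes/KiB = 107,520 bytes
1 kB = 1,000 bytes
107,520 / 1,000 = 107.52 kB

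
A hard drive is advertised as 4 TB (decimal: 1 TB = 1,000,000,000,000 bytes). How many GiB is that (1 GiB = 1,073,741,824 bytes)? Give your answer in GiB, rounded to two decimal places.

3,725.29 GiB

4 TB = 4 × 10^12 bytes = 4,000,000,000,000 bytes
1 GiB = 1,073,741,824 bytes
4,000,000,000,000 / 1,073,741,824 = 3,725.29 GiB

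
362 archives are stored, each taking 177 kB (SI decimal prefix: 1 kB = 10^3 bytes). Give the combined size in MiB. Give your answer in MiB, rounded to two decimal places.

61.11 MiB

Total = 362 × 177 kB = 64,074 kB
= 64,074 × 1,000 bytes = 64,074,000 bytes
1 MiB = 1,048,576 bytes
64,074,000 / 1,048,576 = 61.11 MiB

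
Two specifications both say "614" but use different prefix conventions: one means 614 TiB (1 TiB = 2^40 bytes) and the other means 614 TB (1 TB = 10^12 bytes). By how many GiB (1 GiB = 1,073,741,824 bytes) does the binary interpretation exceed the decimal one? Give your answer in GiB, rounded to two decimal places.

56,903.94 GiB

614 TiB = 614 × 1,099,511,627,776 = 675,100,139,454,464 bytes
614 TB = 614 × 1,000,000,000,000 = 614,000,000,000,000 bytes
difference = 61,100,139,454,464 bytes
61,100,139,454,464 / 1,073,741,824 = 56,903.94 GiB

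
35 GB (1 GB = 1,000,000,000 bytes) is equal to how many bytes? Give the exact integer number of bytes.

35,000,000,000 bytes

35 × 1,000,000,000 = 35,000,000,000 bytes  (1 GB = 10^9 bytes)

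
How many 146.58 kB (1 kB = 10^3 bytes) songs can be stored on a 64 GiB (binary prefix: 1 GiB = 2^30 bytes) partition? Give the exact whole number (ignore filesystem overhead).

468,818

Capacity: 64 GiB = 68,719,476,736 bytes
Per item: 146.58 kB = 146,580 bytes
⌊68,719,476,736 / 146,580⌋ = 468,818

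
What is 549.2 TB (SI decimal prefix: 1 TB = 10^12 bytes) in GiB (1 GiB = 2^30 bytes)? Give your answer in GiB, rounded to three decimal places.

511,482.358 GiB

549.2 TB × 1,000,000,000,000 bytes/TB = 549,200,000,000,000 bytes
1 GiB = 2^30 bytes = 1,073,741,824 bytes
549,200,000,000,000 / 1,073,741,824 = 511,482.358 GiB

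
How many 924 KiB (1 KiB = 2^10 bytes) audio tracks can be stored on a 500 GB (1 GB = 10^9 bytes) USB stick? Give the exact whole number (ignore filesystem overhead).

528,442

Capacity: 500 GB = 500,000,000,000 bytes
Per item: 924 KiB = 946,176 bytes
⌊500,000,000,000 / 946,176⌋ = 528,442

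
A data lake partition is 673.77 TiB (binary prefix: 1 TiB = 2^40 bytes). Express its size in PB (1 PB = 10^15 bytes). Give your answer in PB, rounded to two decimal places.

0.74 PB

673.77 TiB = 673.77 × 2^40 bytes = 740,817,949,446,635.52 bytes
1 PB = 1,000,000,000,000,000 bytes
740,817,949,446,635.52 / 1,000,000,000,000,000 = 0.74 PB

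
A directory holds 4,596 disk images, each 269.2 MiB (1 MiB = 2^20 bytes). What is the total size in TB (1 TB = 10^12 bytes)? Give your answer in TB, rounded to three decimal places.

Total = 4,596 × 269.2 MiB = 1237243.2 MiB
= 1237243.2 × 1,048,576 bytes = 1,297,343,525,683.2 bytes
1 TB = 1,000,000,000,000 bytes
1,297,343,525,683.2 / 1,000,000,000,000 = 1.297 TB

1.297 TB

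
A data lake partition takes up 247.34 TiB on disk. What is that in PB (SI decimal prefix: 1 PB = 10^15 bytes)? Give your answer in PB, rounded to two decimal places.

247.34 TiB × 1,099,511,627,776 bytes/TiB = 271,953,206,014,115.84 bytes
1 PB = 10^15 bytes = 1,000,000,000,000,000 bytes
271,953,206,014,115.84 / 1,000,000,000,000,000 = 0.27 PB

0.27 PB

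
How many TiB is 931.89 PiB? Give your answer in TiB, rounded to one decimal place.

931.89 PiB × 1,125,899,906,842,624 bytes/PiB = 1,049,214,864,187,572,879.36 bytes
1 TiB = 2^40 bytes = 1,099,511,627,776 bytes
1,049,214,864,187,572,879.36 / 1,099,511,627,776 = 954,255.4 TiB

954,255.4 TiB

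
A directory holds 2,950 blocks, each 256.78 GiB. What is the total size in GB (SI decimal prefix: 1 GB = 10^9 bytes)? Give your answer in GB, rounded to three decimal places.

813,360.505 GB

Total = 2,950 × 256.78 GiB = 757,501 GiB
= 757,501 × 1,073,741,824 bytes = 813,360,505,421,824 bytes
1 GB = 1,000,000,000 bytes
813,360,505,421,824 / 1,000,000,000 = 813,360.505 GB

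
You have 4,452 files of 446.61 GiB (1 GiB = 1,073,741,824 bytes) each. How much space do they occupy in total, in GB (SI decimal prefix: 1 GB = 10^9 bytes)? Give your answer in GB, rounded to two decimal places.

2,134,929.16 GB

Total = 4,452 × 446.61 GiB = 1988307.72 GiB
= 1988307.72 × 1,073,741,824 bytes = 2,134,929,157,946,081.28 bytes
1 GB = 1,000,000,000 bytes
2,134,929,157,946,081.28 / 1,000,000,000 = 2,134,929.16 GB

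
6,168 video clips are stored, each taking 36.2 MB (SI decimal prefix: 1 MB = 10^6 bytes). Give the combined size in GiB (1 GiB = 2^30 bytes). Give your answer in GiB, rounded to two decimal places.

207.95 GiB

Total = 6,168 × 36.2 MB = 223281.6 MB
= 223281.6 × 1,000,000 bytes = 223,281,600,000 bytes
1 GiB = 1,073,741,824 bytes
223,281,600,000 / 1,073,741,824 = 207.95 GiB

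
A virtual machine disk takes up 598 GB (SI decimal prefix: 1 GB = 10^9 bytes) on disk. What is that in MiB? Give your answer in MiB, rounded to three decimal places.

598 GB = 598 × 10^9 bytes = 598,000,000,000 bytes
1 MiB = 2^20 bytes = 1,048,576 bytes
598,000,000,000 / 1,048,576 = 570,297.241 MiB

570,297.241 MiB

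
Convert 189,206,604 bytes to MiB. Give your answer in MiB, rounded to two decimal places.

180.44 MiB

189,206,604 bytes given.
1 MiB = 1,048,576 bytes
189,206,604 / 1,048,576 = 180.44 MiB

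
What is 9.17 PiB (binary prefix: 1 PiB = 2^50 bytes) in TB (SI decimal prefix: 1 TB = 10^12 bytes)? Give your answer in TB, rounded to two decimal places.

9.17 PiB × 1,125,899,906,842,624 bytes/PiB = 10,324,502,145,746,862.08 bytes
1 TB = 10^12 bytes = 1,000,000,000,000 bytes
10,324,502,145,746,862.08 / 1,000,000,000,000 = 10,324.50 TB

10,324.50 TB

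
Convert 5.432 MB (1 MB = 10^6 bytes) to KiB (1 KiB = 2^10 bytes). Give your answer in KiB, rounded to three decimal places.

5,304.688 KiB

5.432 MB = 5.432 × 10^6 bytes = 5,432,000 bytes
1 KiB = 2^10 bytes = 1,024 bytes
5,432,000 / 1,024 = 5,304.688 KiB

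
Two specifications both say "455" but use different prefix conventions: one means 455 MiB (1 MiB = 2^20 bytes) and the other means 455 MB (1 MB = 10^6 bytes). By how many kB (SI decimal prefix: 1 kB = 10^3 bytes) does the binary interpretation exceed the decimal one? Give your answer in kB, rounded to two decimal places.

22,102.08 kB

455 MiB = 455 × 1,048,576 = 477,102,080 bytes
455 MB = 455 × 1,000,000 = 455,000,000 bytes
difference = 22,102,080 bytes
22,102,080 / 1,000 = 22,102.08 kB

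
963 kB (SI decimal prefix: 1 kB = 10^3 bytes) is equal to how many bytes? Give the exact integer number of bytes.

963 × 1,000 = 963,000 bytes

963,000 bytes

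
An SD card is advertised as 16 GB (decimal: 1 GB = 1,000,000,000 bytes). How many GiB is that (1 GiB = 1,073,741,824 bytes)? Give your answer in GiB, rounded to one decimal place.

14.9 GiB

16 GB = 16 × 10^9 bytes = 16,000,000,000 bytes
1 GiB = 1,073,741,824 bytes
16,000,000,000 / 1,073,741,824 = 14.9 GiB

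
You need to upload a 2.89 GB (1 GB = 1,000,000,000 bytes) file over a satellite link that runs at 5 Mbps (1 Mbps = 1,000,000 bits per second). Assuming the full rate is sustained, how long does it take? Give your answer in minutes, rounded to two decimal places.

77.07 minutes

2.89 GB = 2,890,000,000 bytes = 23,120,000,000 bits
5 Mbps = 5,000,000 bits/s
time = 23,120,000,000 / 5,000,000 = 4,624.000 s
4,624.000 s / 60 = 77.07 minutes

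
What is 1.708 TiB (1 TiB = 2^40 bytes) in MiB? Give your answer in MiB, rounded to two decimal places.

1.708 TiB × 1,099,511,627,776 bytes/TiB = 1,877,965,860,241.408 bytes
1 MiB = 1,048,576 bytes
1,877,965,860,241.408 / 1,048,576 = 1,790,967.81 MiB

1,790,967.81 MiB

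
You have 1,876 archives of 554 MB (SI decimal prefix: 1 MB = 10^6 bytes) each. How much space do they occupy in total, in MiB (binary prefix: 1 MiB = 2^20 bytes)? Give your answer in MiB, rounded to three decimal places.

991,157.532 MiB

Total = 1,876 × 554 MB = 1,039,304 MB
= 1,039,304 × 1,000,000 bytes = 1,039,304,000,000 bytes
1 MiB = 1,048,576 bytes
1,039,304,000,000 / 1,048,576 = 991,157.532 MiB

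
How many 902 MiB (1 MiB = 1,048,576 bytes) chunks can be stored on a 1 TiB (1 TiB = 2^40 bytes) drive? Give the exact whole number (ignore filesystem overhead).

Capacity: 1 TiB = 1,099,511,627,776 bytes
Per item: 902 MiB = 945,815,552 bytes
⌊1,099,511,627,776 / 945,815,552⌋ = 1,162

1,162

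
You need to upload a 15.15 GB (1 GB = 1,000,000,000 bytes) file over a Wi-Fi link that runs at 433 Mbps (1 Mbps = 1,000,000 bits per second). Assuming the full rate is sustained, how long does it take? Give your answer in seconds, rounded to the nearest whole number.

15.15 GB = 15,150,000,000 bytes = 121,200,000,000 bits
433 Mbps = 433,000,000 bits/s
time = 121,200,000,000 / 433,000,000 = 280 s

280 seconds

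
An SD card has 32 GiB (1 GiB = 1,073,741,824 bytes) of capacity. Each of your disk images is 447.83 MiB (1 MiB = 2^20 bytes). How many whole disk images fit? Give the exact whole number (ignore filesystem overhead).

Capacity: 32 GiB = 34,359,738,368 bytes
Per item: 447.83 MiB = 469,583,790.08 bytes
⌊34,359,738,368 / 469,583,790.08⌋ = 73

73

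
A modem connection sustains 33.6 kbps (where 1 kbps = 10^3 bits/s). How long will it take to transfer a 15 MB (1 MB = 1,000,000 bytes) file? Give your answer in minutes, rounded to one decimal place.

59.5 minutes

15 MB = 15,000,000 bytes = 120,000,000 bits
33.6 kbps = 33,600 bits/s
time = 120,000,000 / 33,600 = 3,571.43 s
3,571.43 s / 60 = 59.5 minutes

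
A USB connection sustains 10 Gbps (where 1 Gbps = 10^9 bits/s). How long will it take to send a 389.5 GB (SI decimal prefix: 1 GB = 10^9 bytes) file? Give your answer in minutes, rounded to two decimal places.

5.19 minutes

389.5 GB = 389,500,000,000 bytes = 3,116,000,000,000 bits
10 Gbps = 10,000,000,000 bits/s
time = 3,116,000,000,000 / 10,000,000,000 = 311.600 s
311.600 s / 60 = 5.19 minutes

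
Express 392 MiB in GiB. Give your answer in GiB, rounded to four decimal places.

392 MiB = 392 × 2^20 bytes = 411,041,792 bytes
1 GiB = 2^30 bytes = 1,073,741,824 bytes
411,041,792 / 1,073,741,824 = 0.3828 GiB

0.3828 GiB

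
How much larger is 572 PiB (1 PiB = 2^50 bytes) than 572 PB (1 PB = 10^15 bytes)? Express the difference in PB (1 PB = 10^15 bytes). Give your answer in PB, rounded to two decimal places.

72.01 PB

572 PiB = 572 × 1,125,899,906,842,624 = 644,014,746,713,980,928 bytes
572 PB = 572 × 1,000,000,000,000,000 = 572,000,000,000,000,000 bytes
difference = 72,014,746,713,980,928 bytes
72,014,746,713,980,928 / 1,000,000,000,000,000 = 72.01 PB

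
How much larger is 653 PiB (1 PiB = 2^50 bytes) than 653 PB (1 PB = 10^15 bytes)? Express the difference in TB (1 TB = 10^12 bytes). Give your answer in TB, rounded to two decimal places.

82,212.64 TB

653 PiB = 653 × 1,125,899,906,842,624 = 735,212,639,168,233,472 bytes
653 PB = 653 × 1,000,000,000,000,000 = 653,000,000,000,000,000 bytes
difference = 82,212,639,168,233,472 bytes
82,212,639,168,233,472 / 1,000,000,000,000 = 82,212.64 TB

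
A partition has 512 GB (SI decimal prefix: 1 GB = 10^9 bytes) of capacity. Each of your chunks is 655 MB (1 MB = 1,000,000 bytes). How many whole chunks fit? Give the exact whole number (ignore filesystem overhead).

781

Capacity: 512 GB = 512,000,000,000 bytes
Per item: 655 MB = 655,000,000 bytes
⌊512,000,000,000 / 655,000,000⌋ = 781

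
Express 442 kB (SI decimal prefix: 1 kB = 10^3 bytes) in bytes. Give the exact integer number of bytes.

442 × 1,000 = 442,000 bytes  (1 kB = 10^3 bytes)

442,000 bytes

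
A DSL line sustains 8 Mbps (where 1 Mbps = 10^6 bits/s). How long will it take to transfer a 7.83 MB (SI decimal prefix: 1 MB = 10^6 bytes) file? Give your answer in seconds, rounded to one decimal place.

7.8 seconds

7.83 MB = 7,830,000 bytes = 62,640,000 bits
8 Mbps = 8,000,000 bits/s
time = 62,640,000 / 8,000,000 = 7.8 s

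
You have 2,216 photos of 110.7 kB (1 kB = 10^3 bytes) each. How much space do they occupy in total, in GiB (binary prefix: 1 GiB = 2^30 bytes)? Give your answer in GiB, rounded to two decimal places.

0.23 GiB

Total = 2,216 × 110.7 kB = 245311.2 kB
= 245311.2 × 1,000 bytes = 245,311,200 bytes
1 GiB = 1,073,741,824 bytes
245,311,200 / 1,073,741,824 = 0.23 GiB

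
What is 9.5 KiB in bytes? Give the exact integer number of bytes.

9,728 bytes

9.5 × 1,024 = 9,728 bytes  (1 KiB = 2^10 bytes)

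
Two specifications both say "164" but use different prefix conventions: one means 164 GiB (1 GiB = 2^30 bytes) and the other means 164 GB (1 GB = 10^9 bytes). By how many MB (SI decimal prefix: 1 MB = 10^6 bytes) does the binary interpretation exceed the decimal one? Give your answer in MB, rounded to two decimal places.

12,093.66 MB

164 GiB = 164 × 1,073,741,824 = 176,093,659,136 bytes
164 GB = 164 × 1,000,000,000 = 164,000,000,000 bytes
difference = 12,093,659,136 bytes
12,093,659,136 / 1,000,000 = 12,093.66 MB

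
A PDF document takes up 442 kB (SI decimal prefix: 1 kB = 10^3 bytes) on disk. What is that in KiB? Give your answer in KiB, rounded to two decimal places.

442 kB = 442 × 10^3 bytes = 442,000 bytes
1 KiB = 2^10 bytes = 1,024 bytes
442,000 / 1,024 = 431.64 KiB

431.64 KiB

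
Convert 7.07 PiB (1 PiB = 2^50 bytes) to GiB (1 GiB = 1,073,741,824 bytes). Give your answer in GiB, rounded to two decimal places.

7,413,432.32 GiB

7.07 PiB = 7.07 × 2^50 bytes = 7,960,112,341,377,351.68 bytes
1 GiB = 1,073,741,824 bytes
7,960,112,341,377,351.68 / 1,073,741,824 = 7,413,432.32 GiB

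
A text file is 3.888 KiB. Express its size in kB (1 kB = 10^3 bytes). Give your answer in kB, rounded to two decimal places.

3.888 KiB = 3.888 × 2^10 bytes = 3,981.312 bytes
1 kB = 1,000 bytes
3,981.312 / 1,000 = 3.98 kB

3.98 kB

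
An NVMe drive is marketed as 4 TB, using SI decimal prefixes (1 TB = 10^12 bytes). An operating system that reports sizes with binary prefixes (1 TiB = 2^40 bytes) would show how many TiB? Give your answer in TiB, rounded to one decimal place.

3.6 TiB

4 TB × 1,000,000,000,000 bytes/TB = 4,000,000,000,000 bytes
1 TiB = 2^40 bytes = 1,099,511,627,776 bytes
4,000,000,000,000 / 1,099,511,627,776 = 3.6 TiB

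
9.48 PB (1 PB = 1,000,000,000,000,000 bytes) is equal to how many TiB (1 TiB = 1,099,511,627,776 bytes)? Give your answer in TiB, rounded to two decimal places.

9.48 PB = 9.48 × 10^15 bytes = 9,480,000,000,000,000 bytes
1 TiB = 2^40 bytes = 1,099,511,627,776 bytes
9,480,000,000,000,000 / 1,099,511,627,776 = 8,622.01 TiB

8,622.01 TiB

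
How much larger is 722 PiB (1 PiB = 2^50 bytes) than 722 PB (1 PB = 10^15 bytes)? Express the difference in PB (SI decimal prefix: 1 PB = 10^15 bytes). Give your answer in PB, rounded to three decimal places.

90.900 PB

722 PiB = 722 × 1,125,899,906,842,624 = 812,899,732,740,374,528 bytes
722 PB = 722 × 1,000,000,000,000,000 = 722,000,000,000,000,000 bytes
difference = 90,899,732,740,374,528 bytes
90,899,732,740,374,528 / 1,000,000,000,000,000 = 90.900 PB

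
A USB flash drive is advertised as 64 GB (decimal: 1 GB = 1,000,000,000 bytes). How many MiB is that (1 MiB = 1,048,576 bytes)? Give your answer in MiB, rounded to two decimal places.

64 GB × 1,000,000,000 bytes/GB = 64,000,000,000 bytes
1 MiB = 1,048,576 bytes
64,000,000,000 / 1,048,576 = 61,035.16 MiB

61,035.16 MiB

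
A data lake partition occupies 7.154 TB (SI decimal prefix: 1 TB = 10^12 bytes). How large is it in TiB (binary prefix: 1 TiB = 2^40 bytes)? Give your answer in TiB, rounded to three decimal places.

6.507 TiB

7.154 TB × 1,000,000,000,000 bytes/TB = 7,154,000,000,000 bytes
1 TiB = 1,099,511,627,776 bytes
7,154,000,000,000 / 1,099,511,627,776 = 6.507 TiB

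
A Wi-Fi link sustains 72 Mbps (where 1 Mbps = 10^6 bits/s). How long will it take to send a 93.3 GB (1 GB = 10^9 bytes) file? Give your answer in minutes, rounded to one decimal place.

93.3 GB = 93,300,000,000 bytes = 746,400,000,000 bits
72 Mbps = 72,000,000 bits/s
time = 746,400,000,000 / 72,000,000 = 10,366.67 s
10,366.67 s / 60 = 172.8 minutes

172.8 minutes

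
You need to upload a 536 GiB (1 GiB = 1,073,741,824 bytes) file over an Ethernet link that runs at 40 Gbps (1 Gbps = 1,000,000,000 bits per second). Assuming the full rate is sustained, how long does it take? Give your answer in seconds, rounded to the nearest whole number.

536 GiB = 575,525,617,664 bytes = 4,604,204,941,312 bits
40 Gbps = 40,000,000,000 bits/s
time = 4,604,204,941,312 / 40,000,000,000 = 115 s

115 seconds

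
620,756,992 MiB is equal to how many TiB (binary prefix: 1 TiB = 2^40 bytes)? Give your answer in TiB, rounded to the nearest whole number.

592 TiB

620,756,992 MiB × 1,048,576 bytes/MiB = 650,910,883,643,392 bytes
1 TiB = 2^40 bytes = 1,099,511,627,776 bytes
650,910,883,643,392 / 1,099,511,627,776 = 592 TiB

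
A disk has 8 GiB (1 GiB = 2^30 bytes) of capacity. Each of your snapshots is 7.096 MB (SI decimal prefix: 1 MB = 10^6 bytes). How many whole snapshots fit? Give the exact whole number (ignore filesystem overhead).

1,210

Capacity: 8 GiB = 8,589,934,592 bytes
Per item: 7.096 MB = 7,096,000 bytes
⌊8,589,934,592 / 7,096,000⌋ = 1,210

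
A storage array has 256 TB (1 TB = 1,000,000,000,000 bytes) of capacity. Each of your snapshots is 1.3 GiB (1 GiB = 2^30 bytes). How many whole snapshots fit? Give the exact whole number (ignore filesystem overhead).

Capacity: 256 TB = 256,000,000,000,000 bytes
Per item: 1.3 GiB = 1,395,864,371.2 bytes
⌊256,000,000,000,000 / 1,395,864,371.2⌋ = 183,398

183,398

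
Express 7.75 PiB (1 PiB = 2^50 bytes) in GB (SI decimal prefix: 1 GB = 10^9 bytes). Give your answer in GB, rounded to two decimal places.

8,725,724.28 GB

7.75 PiB = 7.75 × 2^50 bytes = 8,725,724,278,030,336 bytes
1 GB = 1,000,000,000 bytes
8,725,724,278,030,336 / 1,000,000,000 = 8,725,724.28 GB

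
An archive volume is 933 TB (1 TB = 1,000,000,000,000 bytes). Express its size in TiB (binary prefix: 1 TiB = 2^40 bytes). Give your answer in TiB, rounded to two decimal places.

933 TB × 1,000,000,000,000 bytes/TB = 933,000,000,000,000 bytes
1 TiB = 2^40 bytes = 1,099,511,627,776 bytes
933,000,000,000,000 / 1,099,511,627,776 = 848.56 TiB

848.56 TiB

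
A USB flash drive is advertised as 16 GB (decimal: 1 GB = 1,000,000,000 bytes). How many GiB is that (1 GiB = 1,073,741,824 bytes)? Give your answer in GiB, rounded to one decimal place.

14.9 GiB

16 GB × 1,000,000,000 bytes/GB = 16,000,000,000 bytes
1 GiB = 2^30 bytes = 1,073,741,824 bytes
16,000,000,000 / 1,073,741,824 = 14.9 GiB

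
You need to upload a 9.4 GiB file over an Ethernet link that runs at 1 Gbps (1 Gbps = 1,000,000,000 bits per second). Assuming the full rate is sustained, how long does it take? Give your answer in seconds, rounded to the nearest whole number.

9.4 GiB = 10,093,173,145.6 bytes = 80,745,385,164.8 bits
1 Gbps = 1,000,000,000 bits/s
time = 80,745,385,164.8 / 1,000,000,000 = 81 s

81 seconds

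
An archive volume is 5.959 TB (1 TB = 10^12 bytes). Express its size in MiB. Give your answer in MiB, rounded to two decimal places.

5.959 TB = 5.959 × 10^12 bytes = 5,959,000,000,000 bytes
1 MiB = 2^20 bytes = 1,048,576 bytes
5,959,000,000,000 / 1,048,576 = 5,682,945.25 MiB

5,682,945.25 MiB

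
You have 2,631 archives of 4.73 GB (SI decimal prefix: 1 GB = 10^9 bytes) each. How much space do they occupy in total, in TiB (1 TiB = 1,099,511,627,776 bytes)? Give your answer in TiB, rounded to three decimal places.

Total = 2,631 × 4.73 GB = 12444.63 GB
= 12444.63 × 1,000,000,000 bytes = 12,444,630,000,000 bytes
1 TiB = 1,099,511,627,776 bytes
12,444,630,000,000 / 1,099,511,627,776 = 11.318 TiB

11.318 TiB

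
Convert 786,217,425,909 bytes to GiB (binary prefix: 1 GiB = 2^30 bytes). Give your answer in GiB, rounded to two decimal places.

732.22 GiB

786,217,425,909 bytes given.
1 GiB = 1,073,741,824 bytes
786,217,425,909 / 1,073,741,824 = 732.22 GiB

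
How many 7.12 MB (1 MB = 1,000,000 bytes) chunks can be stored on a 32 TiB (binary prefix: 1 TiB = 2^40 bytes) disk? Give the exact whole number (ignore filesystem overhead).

Capacity: 32 TiB = 35,184,372,088,832 bytes
Per item: 7.12 MB = 7,120,000 bytes
⌊35,184,372,088,832 / 7,120,000⌋ = 4,941,625

4,941,625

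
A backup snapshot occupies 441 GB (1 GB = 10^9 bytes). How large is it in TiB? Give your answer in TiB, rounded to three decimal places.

0.401 TiB

441 GB × 1,000,000,000 bytes/GB = 441,000,000,000 bytes
1 TiB = 1,099,511,627,776 bytes
441,000,000,000 / 1,099,511,627,776 = 0.401 TiB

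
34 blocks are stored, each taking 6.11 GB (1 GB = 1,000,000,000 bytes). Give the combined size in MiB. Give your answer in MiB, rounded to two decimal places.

Total = 34 × 6.11 GB = 207.74 GB
= 207.74 × 1,000,000,000 bytes = 207,740,000,000 bytes
1 MiB = 1,048,576 bytes
207,740,000,000 / 1,048,576 = 198,116.30 MiB

198,116.30 MiB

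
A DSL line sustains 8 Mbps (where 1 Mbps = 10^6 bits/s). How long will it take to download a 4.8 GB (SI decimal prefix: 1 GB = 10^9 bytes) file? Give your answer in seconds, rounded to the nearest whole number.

4,800 seconds

4.8 GB = 4,800,000,000 bytes = 38,400,000,000 bits
8 Mbps = 8,000,000 bits/s
time = 38,400,000,000 / 8,000,000 = 4,800 s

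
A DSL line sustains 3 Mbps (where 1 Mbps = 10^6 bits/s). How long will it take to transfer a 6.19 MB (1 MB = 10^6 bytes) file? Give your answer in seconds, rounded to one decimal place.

6.19 MB = 6,190,000 bytes = 49,520,000 bits
3 Mbps = 3,000,000 bits/s
time = 49,520,000 / 3,000,000 = 16.5 s

16.5 seconds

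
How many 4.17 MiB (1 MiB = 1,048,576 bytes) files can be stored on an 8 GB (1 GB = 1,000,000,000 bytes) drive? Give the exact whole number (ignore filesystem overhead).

Capacity: 8 GB = 8,000,000,000 bytes
Per item: 4.17 MiB = 4,372,561.92 bytes
⌊8,000,000,000 / 4,372,561.92⌋ = 1,829

1,829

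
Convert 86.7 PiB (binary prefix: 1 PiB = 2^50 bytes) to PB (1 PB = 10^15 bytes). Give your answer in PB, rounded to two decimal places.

86.7 PiB × 1,125,899,906,842,624 bytes/PiB = 97,615,521,923,255,500.8 bytes
1 PB = 1,000,000,000,000,000 bytes
97,615,521,923,255,500.8 / 1,000,000,000,000,000 = 97.62 PB

97.62 PB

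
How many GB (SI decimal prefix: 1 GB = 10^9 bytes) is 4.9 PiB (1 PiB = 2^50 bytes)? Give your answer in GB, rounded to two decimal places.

4.9 PiB = 4.9 × 2^50 bytes = 5,516,909,543,528,857.6 bytes
1 GB = 1,000,000,000 bytes
5,516,909,543,528,857.6 / 1,000,000,000 = 5,516,909.54 GB

5,516,909.54 GB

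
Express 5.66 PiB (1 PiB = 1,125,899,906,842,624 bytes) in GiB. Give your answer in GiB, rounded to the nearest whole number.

5.66 PiB × 1,125,899,906,842,624 bytes/PiB = 6,372,593,472,729,251.84 bytes
1 GiB = 2^30 bytes = 1,073,741,824 bytes
6,372,593,472,729,251.84 / 1,073,741,824 = 5,934,940 GiB

5,934,940 GiB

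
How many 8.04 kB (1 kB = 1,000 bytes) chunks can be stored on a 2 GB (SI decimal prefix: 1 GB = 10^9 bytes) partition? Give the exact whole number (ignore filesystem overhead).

Capacity: 2 GB = 2,000,000,000 bytes
Per item: 8.04 kB = 8,040 bytes
⌊2,000,000,000 / 8,040⌋ = 248,756

248,756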